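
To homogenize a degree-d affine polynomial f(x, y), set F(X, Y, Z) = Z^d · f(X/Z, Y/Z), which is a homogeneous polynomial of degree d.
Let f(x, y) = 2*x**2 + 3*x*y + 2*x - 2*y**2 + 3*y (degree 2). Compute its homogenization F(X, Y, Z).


F(X, Y, Z) = 2*X**2 + 3*X*Y + 2*X*Z - 2*Y**2 + 3*Y*Z

deg(f) = 2.
Substitute x = X/Z, y = Y/Z into f, then multiply by Z^2.
  monomial 2·x^2·y^0 ↦ 2·X^2·Y^0·Z^0.
  monomial 3·x^1·y^1 ↦ 3·X^1·Y^1·Z^0.
  monomial 2·x^1·y^0 ↦ 2·X^1·Y^0·Z^1.
  monomial -2·x^0·y^2 ↦ -2·X^0·Y^2·Z^0.
  monomial 3·x^0·y^1 ↦ 3·X^0·Y^1·Z^1.
Collecting: F(X, Y, Z) = 2*X**2 + 3*X*Y + 2*X*Z - 2*Y**2 + 3*Y*Z.


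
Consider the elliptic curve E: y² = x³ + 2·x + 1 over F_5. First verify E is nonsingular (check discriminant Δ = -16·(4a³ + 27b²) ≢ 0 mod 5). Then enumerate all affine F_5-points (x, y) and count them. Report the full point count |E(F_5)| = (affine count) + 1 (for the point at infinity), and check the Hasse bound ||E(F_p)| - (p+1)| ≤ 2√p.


Affine points = {(0, 1), (0, 4), (1, 2), (1, 3), (3, 2), (3, 3)}; affine count = 6; |E(F_5)| = 7.

Discriminant check: Δ ∝ 4a³ + 27b² = 4·2³ + 27·1² = 4·8 + 27·1 ≡ 4 (mod 5). Nonzero ⇒ E is nonsingular.
For each x ∈ F_5, compute rhs = x³ + 2·x + 1 mod 5, then count y ∈ F_5 with y² ≡ rhs.
  x = 0: rhs = 1, matching y values: 1, 4 (2 points).
  x = 1: rhs = 4, matching y values: 2, 3 (2 points).
  x = 2: rhs = 3, matching y values: none (0 points).
  x = 3: rhs = 4, matching y values: 2, 3 (2 points).
  x = 4: rhs = 3, matching y values: none (0 points).
Total affine count: 6.
Full point count |E(F_5)| = 6 + 1 = 7.
Hasse bound: |7 − (5+1)| = |1| = 1 ≤ 2√5 ≈ 4.4721 ✓.


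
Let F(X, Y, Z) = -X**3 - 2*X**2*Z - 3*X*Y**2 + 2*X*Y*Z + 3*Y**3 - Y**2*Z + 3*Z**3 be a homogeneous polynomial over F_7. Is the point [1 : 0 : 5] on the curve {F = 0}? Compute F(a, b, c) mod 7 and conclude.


F(1,0,5) ≡ 0 (mod 7); P is on the curve.

Evaluate F(1, 0, 5) term-by-term (mod 7).
  -X**3 ↦ -1·1·1·1 = -1
  -2*X**2*Z ↦ -2·1·1·5 = -10
  -3*X*Y**2 ↦ -3·1·0·1 = 0
  2*X*Y*Z ↦ 2·1·0·5 = 0
  3*Y**3 ↦ 3·1·0·1 = 0
  -Y**2*Z ↦ -1·1·0·5 = 0
  3*Z**3 ↦ 3·1·1·125 = 375
Sum: F(1, 0, 5) = (-1) + (-10) + (0) + (0) + (0) + (0) + (375) = 364.
Reducing mod 7: 364 ≡ 0 (mod 7).
Since F(a, b, c) ≡ 0 (mod 7), P lies on the curve.


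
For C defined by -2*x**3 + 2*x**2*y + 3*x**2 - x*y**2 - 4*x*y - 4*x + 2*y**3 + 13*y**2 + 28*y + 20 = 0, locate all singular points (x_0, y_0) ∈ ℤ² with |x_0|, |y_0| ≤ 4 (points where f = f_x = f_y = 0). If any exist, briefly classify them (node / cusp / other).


Singular points: {(0, -2)}; classification: node.

Compute partial derivatives:
  f_x = -6*x**2 + 4*x*y + 6*x - y**2 - 4*y - 4.
  f_y = 2*x**2 - 2*x*y - 4*x + 6*y**2 + 26*y + 28.
Scan x_0 ∈ {−4, ..., 4}. For each x_0, f_y(x_0, y) is a polynomial in y; find its integer roots y ∈ {−4, ..., 4}, then test f_x and f at those candidates.
  x = -4: f_y(-4, y) = 6*y**2 + 34*y + 76; no integer root y with |y| ≤ 4.
  x = -3: f_y(-3, y) = 6*y**2 + 32*y + 58; no integer root y with |y| ≤ 4.
  x = -2: f_y(-2, y) = 6*y**2 + 30*y + 44; no integer root y with |y| ≤ 4.
  x = -1: f_y(-1, y) = 6*y**2 + 28*y + 34; no integer root y with |y| ≤ 4.
  x = 0: f_y(0, y) = 6*y**2 + 26*y + 28; vanishes at y ∈ {-2}. (0, -2): f_x = 0, f = 0 — SINGULAR.
  x = 1: f_y(1, y) = 6*y**2 + 24*y + 26; no integer root y with |y| ≤ 4.
  x = 2: f_y(2, y) = 6*y**2 + 22*y + 28; no integer root y with |y| ≤ 4.
  x = 3: f_y(3, y) = 6*y**2 + 20*y + 34; no integer root y with |y| ≤ 4.
  x = 4: f_y(4, y) = 6*y**2 + 18*y + 44; no integer root y with |y| ≤ 4.
Only singular point on the grid: (0, -2).
Classify: substitute x = 0 + u, y = -2 + v and expand: f = -2*u**3 + 2*u**2*v - u**2 - u*v**2 + 2*v**3 + v**2.
No constant or linear terms (consistent with a singular point). Quadratic part: -u**2 + v**2. Cubic part: -2*u**3 + 2*u**2*v - u*v**2 + 2*v**3.
The quadratic part v**2 - u**2 = (v − u)(v + u) splits into two distinct linear factors, so there are two distinct tangent lines y − -2 = ±(x − 0) — this is a node (ordinary double point).
Classification: node.


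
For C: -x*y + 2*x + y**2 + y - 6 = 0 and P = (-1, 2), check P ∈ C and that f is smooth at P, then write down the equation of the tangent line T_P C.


Tangent line at P: 6*y - 12 = 0.

Step 1: f(-1, 2) = 0, so P lies on C.
Step 2: partial derivatives
  f_x(x, y) = 2 - y, f_y(x, y) = -x + 2*y + 1.
  f_x(P) = 0, f_y(P) = 6 (gradient nonzero, so P is smooth).
Step 3: tangent line at P: 0·(x − -1) + 6·(y − 2) = 0.
Expanding: 6*y - 12 = 0.


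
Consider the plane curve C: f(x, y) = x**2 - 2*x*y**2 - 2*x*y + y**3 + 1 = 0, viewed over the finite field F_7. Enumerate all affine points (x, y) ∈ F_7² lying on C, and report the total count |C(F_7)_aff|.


Affine F_7-points: {(0, 3), (0, 5), (0, 6), (3, 3), (4, 5), (5, 1), (6, 1)}; count = 7.

For each of the 49 pairs (x, y) ∈ F_7², evaluate f(x, y) mod 7. Record the zeros.
  x = 0: [0↦1, 1↦2, 2↦2, 3↦0, 4↦2, 5↦0, 6↦0]  zeros at y ∈ {3, 5, 6}
  x = 1: [0↦2, 1↦6, 2↦5, 3↦5, 4↦5, 5↦4, 6↦1]  zeros at y ∈ ∅
  x = 2: [0↦5, 1↦5, 2↦3, 3↦5, 4↦3, 5↦3, 6↦4]  zeros at y ∈ ∅
  x = 3: [0↦3, 1↦6, 2↦3, 3↦0, 4↦3, 5↦4, 6↦2]  zeros at y ∈ {3}
  x = 4: [0↦3, 1↦2, 2↦5, 3↦4, 4↦5, 5↦0, 6↦2]  zeros at y ∈ {5}
  x = 5: [0↦5, 1↦0, 2↦2, 3↦3, 4↦2, 5↦5, 6↦4]  zeros at y ∈ {1}
  x = 6: [0↦2, 1↦0, 2↦1, 3↦4, 4↦1, 5↦5, 6↦1]  zeros at y ∈ {1}
Collecting zeros: affine points = {(0, 3), (0, 5), (0, 6), (3, 3), (4, 5), (5, 1), (6, 1)}.
Total count |C(F_7)_aff| = 7.


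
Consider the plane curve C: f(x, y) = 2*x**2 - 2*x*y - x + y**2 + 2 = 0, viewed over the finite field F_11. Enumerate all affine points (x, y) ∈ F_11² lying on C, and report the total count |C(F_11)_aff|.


Affine F_11-points: {(0, 3), (0, 8), (1, 4), (1, 9), (3, 8), (3, 9), (5, 5), (6, 5), (6, 7), (7, 7), (9, 3), (9, 4)}; count = 12.

For each of the 121 pairs (x, y) ∈ F_11², evaluate f(x, y) mod 11. Record the zeros.
  x = 0: [0↦2, 1↦3, 2↦6, 3↦0, 4↦7, 5↦5, 6↦5, 7↦7, 8↦0, 9↦6, 10↦3]  zeros at y ∈ {3, 8}
  x = 1: [0↦3, 1↦2, 2↦3, 3↦6, 4↦0, 5↦7, 6↦5, 7↦5, 8↦7, 9↦0, 10↦6]  zeros at y ∈ {4, 9}
  x = 2: [0↦8, 1↦5, 2↦4, 3↦5, 4↦8, 5↦2, 6↦9, 7↦7, 8↦7, 9↦9, 10↦2]  zeros at y ∈ ∅
  x = 3: [0↦6, 1↦1, 2↦9, 3↦8, 4↦9, 5↦1, 6↦6, 7↦2, 8↦0, 9↦0, 10↦2]  zeros at y ∈ {8, 9}
  x = 4: [0↦8, 1↦1, 2↦7, 3↦4, 4↦3, 5↦4, 6↦7, 7↦1, 8↦8, 9↦6, 10↦6]  zeros at y ∈ ∅
  x = 5: [0↦3, 1↦5, 2↦9, 3↦4, 4↦1, 5↦0, 6↦1, 7↦4, 8↦9, 9↦5, 10↦3]  zeros at y ∈ {5}
  x = 6: [0↦2, 1↦2, 2↦4, 3↦8, 4↦3, 5↦0, 6↦10, 7↦0, 8↦3, 9↦8, 10↦4]  zeros at y ∈ {5, 7}
  x = 7: [0↦5, 1↦3, 2↦3, 3↦5, 4↦9, 5↦4, 6↦1, 7↦0, 8↦1, 9↦4, 10↦9]  zeros at y ∈ {7}
  x = 8: [0↦1, 1↦8, 2↦6, 3↦6, 4↦8, 5↦1, 6↦7, 7↦4, 8↦3, 9↦4, 10↦7]  zeros at y ∈ ∅
  x = 9: [0↦1, 1↦6, 2↦2, 3↦0, 4↦0, 5↦2, 6↦6, 7↦1, 8↦9, 9↦8, 10↦9]  zeros at y ∈ {3, 4}
  x = 10: [0↦5, 1↦8, 2↦2, 3↦9, 4↦7, 5↦7, 6↦9, 7↦2, 8↦8, 9↦5, 10↦4]  zeros at y ∈ ∅
Collecting zeros: affine points = {(0, 3), (0, 8), (1, 4), (1, 9), (3, 8), (3, 9), (5, 5), (6, 5), (6, 7), (7, 7), (9, 3), (9, 4)}.
Total count |C(F_11)_aff| = 12.


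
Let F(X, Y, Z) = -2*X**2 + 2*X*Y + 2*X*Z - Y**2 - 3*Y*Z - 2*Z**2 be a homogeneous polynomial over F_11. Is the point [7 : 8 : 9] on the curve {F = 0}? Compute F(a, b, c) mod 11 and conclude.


F(7,8,9) ≡ 6 (mod 11); P is NOT on the curve.

Evaluate F(7, 8, 9) term-by-term (mod 11).
  -2*X**2 ↦ -2·49·1·1 = -98
  2*X*Y ↦ 2·7·8·1 = 112
  2*X*Z ↦ 2·7·1·9 = 126
  -Y**2 ↦ -1·1·64·1 = -64
  -3*Y*Z ↦ -3·1·8·9 = -216
  -2*Z**2 ↦ -2·1·1·81 = -162
Sum: F(7, 8, 9) = (-98) + (112) + (126) + (-64) + (-216) + (-162) = -302.
Reducing mod 11: -302 ≡ 6 (mod 11).
Since F(a, b, c) ≡ 6 ≠ 0 (mod 11), P does NOT lie on the curve.


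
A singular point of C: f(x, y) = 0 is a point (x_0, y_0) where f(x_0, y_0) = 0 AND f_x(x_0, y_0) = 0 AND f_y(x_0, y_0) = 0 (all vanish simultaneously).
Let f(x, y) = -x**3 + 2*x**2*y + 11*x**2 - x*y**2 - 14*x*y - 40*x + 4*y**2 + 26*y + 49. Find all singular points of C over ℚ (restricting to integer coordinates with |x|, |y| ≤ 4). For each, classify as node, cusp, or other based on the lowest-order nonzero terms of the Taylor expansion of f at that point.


Singular points: {(3, -1)}; classification: cusp.

Compute partial derivatives:
  f_x = -3*x**2 + 4*x*y + 22*x - y**2 - 14*y - 40.
  f_y = 2*x**2 - 2*x*y - 14*x + 8*y + 26.
Scan x_0 ∈ {−4, ..., 4}. For each x_0, f_y(x_0, y) is a polynomial in y; find its integer roots y ∈ {−4, ..., 4}, then test f_x and f at those candidates.
  x = -4: f_y(-4, y) = 16*y + 114; no integer root y with |y| ≤ 4.
  x = -3: f_y(-3, y) = 14*y + 86; no integer root y with |y| ≤ 4.
  x = -2: f_y(-2, y) = 12*y + 62; no integer root y with |y| ≤ 4.
  x = -1: f_y(-1, y) = 10*y + 42; no integer root y with |y| ≤ 4.
  x = 0: f_y(0, y) = 8*y + 26; no integer root y with |y| ≤ 4.
  x = 1: f_y(1, y) = 6*y + 14; no integer root y with |y| ≤ 4.
  x = 2: f_y(2, y) = 4*y + 6; no integer root y with |y| ≤ 4.
  x = 3: f_y(3, y) = 2*y + 2; vanishes at y ∈ {-1}. (3, -1): f_x = 0, f = 0 — SINGULAR.
  x = 4: f_y(4, y) = 2; no integer root y with |y| ≤ 4.
Only singular point on the grid: (3, -1).
Classify: substitute x = 3 + u, y = -1 + v and expand: f = -u**3 + 2*u**2*v - u*v**2 + v**2.
No constant or linear terms (consistent with a singular point). Quadratic part: v**2. Cubic part: -u**3 + 2*u**2*v - u*v**2.
The quadratic part v**2 is a perfect square, so there is a single (double) tangent line v = 0, i.e. y = -1. Restricting the cubic part to that line (v = 0) leaves -u**3 ≠ 0, so f is not divisible by v and the branch is v² ≈ u**3 to lowest order — this is a cusp.
Classification: cusp.


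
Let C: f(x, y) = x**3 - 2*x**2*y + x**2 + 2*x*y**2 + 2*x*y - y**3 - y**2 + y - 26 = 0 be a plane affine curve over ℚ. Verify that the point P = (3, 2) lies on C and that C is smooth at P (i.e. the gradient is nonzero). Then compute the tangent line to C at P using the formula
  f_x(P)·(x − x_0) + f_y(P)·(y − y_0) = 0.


Tangent line at P: 21*x - 3*y - 57 = 0.

Step 1: f(3, 2) = 0, so P lies on C.
Step 2: partial derivatives
  f_x(x, y) = 3*x**2 - 4*x*y + 2*x + 2*y**2 + 2*y, f_y(x, y) = -2*x**2 + 4*x*y + 2*x - 3*y**2 - 2*y + 1.
  f_x(P) = 21, f_y(P) = -3 (gradient nonzero, so P is smooth).
Step 3: tangent line at P: 21·(x − 3) + -3·(y − 2) = 0.
Expanding: 21*x - 3*y - 57 = 0.


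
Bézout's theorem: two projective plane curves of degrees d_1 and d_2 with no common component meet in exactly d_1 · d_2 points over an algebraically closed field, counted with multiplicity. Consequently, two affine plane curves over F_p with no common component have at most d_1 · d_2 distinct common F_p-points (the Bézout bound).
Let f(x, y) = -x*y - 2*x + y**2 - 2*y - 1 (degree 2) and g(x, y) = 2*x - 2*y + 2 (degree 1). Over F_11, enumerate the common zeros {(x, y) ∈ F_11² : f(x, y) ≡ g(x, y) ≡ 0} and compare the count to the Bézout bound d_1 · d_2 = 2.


Common zeros: {(3, 4)}; count = 1; Bézout bound = 2.

deg(f) = 2, deg(g) = 1, so Bézout bound = 2.
Scan x ∈ F_11. For each x, list the y ∈ F_11 with f(x, y) ≡ 0 and those with g(x, y) ≡ 0 (mod 11); the common zeros in that column are the intersection.
  x = 0: f ≡ 0 at y ∈ ∅; g ≡ 0 at y ∈ {1}; common: ∅.
  x = 1: f ≡ 0 at y ∈ ∅; g ≡ 0 at y ∈ {2}; common: ∅.
  x = 2: f ≡ 0 at y ∈ {5, 10}; g ≡ 0 at y ∈ {3}; common: ∅.
  x = 3: f ≡ 0 at y ∈ {1, 4}; g ≡ 0 at y ∈ {4}; common: {4}.
  x = 4: f ≡ 0 at y ∈ ∅; g ≡ 0 at y ∈ {5}; common: ∅.
  x = 5: f ≡ 0 at y ∈ {0, 7}; g ≡ 0 at y ∈ {6}; common: ∅.
  x = 6: f ≡ 0 at y ∈ ∅; g ≡ 0 at y ∈ {7}; common: ∅.
  x = 7: f ≡ 0 at y ∈ {3, 6}; g ≡ 0 at y ∈ {8}; common: ∅.
  x = 8: f ≡ 0 at y ∈ {2, 8}; g ≡ 0 at y ∈ {9}; common: ∅.
  x = 9: f ≡ 0 at y ∈ ∅; g ≡ 0 at y ∈ {10}; common: ∅.
  x = 10: f ≡ 0 at y ∈ ∅; g ≡ 0 at y ∈ {0}; common: ∅.
Collecting: common zeros = {(3, 4)}, so the count is 1.
Comparison with the Bézout bound: 1 ≤ 2 = deg(f)·deg(g), as expected for curves with no common component (the affine F_11-count falls short of the bound because intersections may lie at infinity, over extension fields, or carry multiplicity).


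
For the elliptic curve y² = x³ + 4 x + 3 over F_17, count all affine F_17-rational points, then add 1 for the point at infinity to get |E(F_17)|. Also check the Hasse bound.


Affine points = {(1, 5), (1, 12), (2, 6), (2, 11), (3, 5), (3, 12), (4, 7), (4, 10), (7, 0), (11, 1), (11, 16), (13, 5), (13, 12), (14, 7), (14, 10), (15, 2), (15, 15), (16, 7), (16, 10)}; affine count = 19; |E(F_17)| = 20.

Discriminant check: Δ ∝ 4a³ + 27b² = 4·4³ + 27·3² = 4·64 + 27·9 ≡ 6 (mod 17). Nonzero ⇒ E is nonsingular.
For each x ∈ F_17, compute rhs = x³ + 4·x + 3 mod 17, then count y ∈ F_17 with y² ≡ rhs.
  x = 0: rhs = 3, matching y values: none (0 points).
  x = 1: rhs = 8, matching y values: 5, 12 (2 points).
  x = 2: rhs = 2, matching y values: 6, 11 (2 points).
  x = 3: rhs = 8, matching y values: 5, 12 (2 points).
  x = 4: rhs = 15, matching y values: 7, 10 (2 points).
  x = 5: rhs = 12, matching y values: none (0 points).
  x = 6: rhs = 5, matching y values: none (0 points).
  x = 7: rhs = 0, matching y values: 0 (1 points).
  x = 8: rhs = 3, matching y values: none (0 points).
  x = 9: rhs = 3, matching y values: none (0 points).
  x = 10: rhs = 6, matching y values: none (0 points).
  x = 11: rhs = 1, matching y values: 1, 16 (2 points).
  x = 12: rhs = 11, matching y values: none (0 points).
  x = 13: rhs = 8, matching y values: 5, 12 (2 points).
  x = 14: rhs = 15, matching y values: 7, 10 (2 points).
  x = 15: rhs = 4, matching y values: 2, 15 (2 points).
  x = 16: rhs = 15, matching y values: 7, 10 (2 points).
Total affine count: 19.
Full point count |E(F_17)| = 19 + 1 = 20.
Hasse bound: |20 − (17+1)| = |2| = 2 ≤ 2√17 ≈ 8.2462 ✓.


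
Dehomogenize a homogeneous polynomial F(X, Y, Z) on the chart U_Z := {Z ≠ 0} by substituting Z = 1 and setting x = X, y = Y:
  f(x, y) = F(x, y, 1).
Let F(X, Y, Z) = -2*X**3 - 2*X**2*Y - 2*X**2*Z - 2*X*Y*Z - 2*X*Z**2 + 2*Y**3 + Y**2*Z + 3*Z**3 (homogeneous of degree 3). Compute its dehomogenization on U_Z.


f(x, y) = -2*x**3 - 2*x**2*y - 2*x**2 - 2*x*y - 2*x + 2*y**3 + y**2 + 3

On U_Z we set Z = 1. Each monomial c·X^i·Y^j·Z^k in F becomes c·x^i·y^j·1^k = c·x^i·y^j.
Substituting Z = 1: F(X, Y, 1) = -2*x**3 - 2*x**2*y - 2*x**2 - 2*x*y - 2*x + 2*y**3 + y**2 + 3.
Note: deg(f) ≤ deg(F) = 3; strict inequality happens when F is divisible by Z (lost terms).


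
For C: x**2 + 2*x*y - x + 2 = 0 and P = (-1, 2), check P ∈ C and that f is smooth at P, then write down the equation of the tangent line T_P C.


Tangent line at P: x - 2*y + 5 = 0.

Step 1: f(-1, 2) = 0, so P lies on C.
Step 2: partial derivatives
  f_x(x, y) = 2*x + 2*y - 1, f_y(x, y) = 2*x.
  f_x(P) = 1, f_y(P) = -2 (gradient nonzero, so P is smooth).
Step 3: tangent line at P: 1·(x − -1) + -2·(y − 2) = 0.
Expanding: x - 2*y + 5 = 0.


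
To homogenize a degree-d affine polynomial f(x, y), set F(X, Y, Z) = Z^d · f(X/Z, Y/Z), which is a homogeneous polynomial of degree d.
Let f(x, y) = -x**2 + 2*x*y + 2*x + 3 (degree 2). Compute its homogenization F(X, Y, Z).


F(X, Y, Z) = -X**2 + 2*X*Y + 2*X*Z + 3*Z**2

deg(f) = 2.
Substitute x = X/Z, y = Y/Z into f, then multiply by Z^2.
  monomial -1·x^2·y^0 ↦ -1·X^2·Y^0·Z^0.
  monomial 2·x^1·y^1 ↦ 2·X^1·Y^1·Z^0.
  monomial 2·x^1·y^0 ↦ 2·X^1·Y^0·Z^1.
  monomial 3·x^0·y^0 ↦ 3·X^0·Y^0·Z^2.
Collecting: F(X, Y, Z) = -X**2 + 2*X*Y + 2*X*Z + 3*Z**2.


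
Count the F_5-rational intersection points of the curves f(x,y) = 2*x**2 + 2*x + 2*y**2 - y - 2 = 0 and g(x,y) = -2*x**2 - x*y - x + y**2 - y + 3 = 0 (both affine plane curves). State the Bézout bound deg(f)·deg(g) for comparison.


Common zeros: ∅; count = 0; Bézout bound = 4.

deg(f) = 2, deg(g) = 2, so Bézout bound = 4.
Scan x ∈ F_5. For each x, list the y ∈ F_5 with f(x, y) ≡ 0 and those with g(x, y) ≡ 0 (mod 5); the common zeros in that column are the intersection.
  x = 0: f ≡ 0 at y ∈ ∅; g ≡ 0 at y ∈ {2, 4}; common: ∅.
  x = 1: f ≡ 0 at y ∈ {4}; g ≡ 0 at y ∈ {0, 2}; common: ∅.
  x = 2: f ≡ 0 at y ∈ {0, 3}; g ≡ 0 at y ∈ ∅; common: ∅.
  x = 3: f ≡ 0 at y ∈ {4}; g ≡ 0 at y ∈ ∅; common: ∅.
  x = 4: f ≡ 0 at y ∈ ∅; g ≡ 0 at y ∈ ∅; common: ∅.
Collecting: common zeros = ∅, so the count is 0.
Comparison with the Bézout bound: 0 ≤ 4 = deg(f)·deg(g), as expected for curves with no common component (the affine F_5-count falls short of the bound because intersections may lie at infinity, over extension fields, or carry multiplicity).


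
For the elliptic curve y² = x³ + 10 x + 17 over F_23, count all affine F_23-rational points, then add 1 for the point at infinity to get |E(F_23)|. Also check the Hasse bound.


Affine points = {(4, 11), (4, 12), (5, 10), (5, 13), (7, 4), (7, 19), (9, 10), (9, 13), (10, 6), (10, 17), (11, 3), (11, 20), (12, 5), (12, 18), (14, 7), (14, 16), (15, 0), (16, 8), (16, 15), (18, 7), (18, 16), (20, 11), (20, 12), (21, 9), (21, 14), (22, 11), (22, 12)}; affine count = 27; |E(F_23)| = 28.

Discriminant check: Δ ∝ 4a³ + 27b² = 4·10³ + 27·17² = 4·1000 + 27·289 ≡ 4 (mod 23). Nonzero ⇒ E is nonsingular.
For each x ∈ F_23, compute rhs = x³ + 10·x + 17 mod 23, then count y ∈ F_23 with y² ≡ rhs.
  x = 0: rhs = 17, matching y values: none (0 points).
  x = 1: rhs = 5, matching y values: none (0 points).
  x = 2: rhs = 22, matching y values: none (0 points).
  x = 3: rhs = 5, matching y values: none (0 points).
  x = 4: rhs = 6, matching y values: 11, 12 (2 points).
  x = 5: rhs = 8, matching y values: 10, 13 (2 points).
  x = 6: rhs = 17, matching y values: none (0 points).
  x = 7: rhs = 16, matching y values: 4, 19 (2 points).
  x = 8: rhs = 11, matching y values: none (0 points).
  x = 9: rhs = 8, matching y values: 10, 13 (2 points).
  x = 10: rhs = 13, matching y values: 6, 17 (2 points).
  x = 11: rhs = 9, matching y values: 3, 20 (2 points).
  x = 12: rhs = 2, matching y values: 5, 18 (2 points).
  x = 13: rhs = 21, matching y values: none (0 points).
  x = 14: rhs = 3, matching y values: 7, 16 (2 points).
  x = 15: rhs = 0, matching y values: 0 (1 points).
  x = 16: rhs = 18, matching y values: 8, 15 (2 points).
  x = 17: rhs = 17, matching y values: none (0 points).
  x = 18: rhs = 3, matching y values: 7, 16 (2 points).
  x = 19: rhs = 5, matching y values: none (0 points).
  x = 20: rhs = 6, matching y values: 11, 12 (2 points).
  x = 21: rhs = 12, matching y values: 9, 14 (2 points).
  x = 22: rhs = 6, matching y values: 11, 12 (2 points).
Total affine count: 27.
Full point count |E(F_23)| = 27 + 1 = 28.
Hasse bound: |28 − (23+1)| = |4| = 4 ≤ 2√23 ≈ 9.5917 ✓.


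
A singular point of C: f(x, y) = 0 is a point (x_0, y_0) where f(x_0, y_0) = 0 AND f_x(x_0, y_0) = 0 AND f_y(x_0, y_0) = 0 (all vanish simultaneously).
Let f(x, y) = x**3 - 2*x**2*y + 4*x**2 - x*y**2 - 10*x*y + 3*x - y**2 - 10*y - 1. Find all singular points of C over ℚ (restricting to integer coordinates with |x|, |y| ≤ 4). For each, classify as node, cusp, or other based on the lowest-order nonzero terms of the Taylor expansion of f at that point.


Singular points: {(-2, -1)}; classification: cusp.

Compute partial derivatives:
  f_x = 3*x**2 - 4*x*y + 8*x - y**2 - 10*y + 3.
  f_y = -2*x**2 - 2*x*y - 10*x - 2*y - 10.
Scan x_0 ∈ {−4, ..., 4}. For each x_0, f_y(x_0, y) is a polynomial in y; find its integer roots y ∈ {−4, ..., 4}, then test f_x and f at those candidates.
  x = -4: f_y(-4, y) = 6*y - 2; no integer root y with |y| ≤ 4.
  x = -3: f_y(-3, y) = 4*y + 2; no integer root y with |y| ≤ 4.
  x = -2: f_y(-2, y) = 2*y + 2; vanishes at y ∈ {-1}. (-2, -1): f_x = 0, f = 0 — SINGULAR.
  x = -1: f_y(-1, y) = -2; no integer root y with |y| ≤ 4.
  x = 0: f_y(0, y) = -2*y - 10; no integer root y with |y| ≤ 4.
  x = 1: f_y(1, y) = -4*y - 22; no integer root y with |y| ≤ 4.
  x = 2: f_y(2, y) = -6*y - 38; no integer root y with |y| ≤ 4.
  x = 3: f_y(3, y) = -8*y - 58; no integer root y with |y| ≤ 4.
  x = 4: f_y(4, y) = -10*y - 82; no integer root y with |y| ≤ 4.
Only singular point on the grid: (-2, -1).
Classify: substitute x = -2 + u, y = -1 + v and expand: f = u**3 - 2*u**2*v - u*v**2 + v**2.
No constant or linear terms (consistent with a singular point). Quadratic part: v**2. Cubic part: u**3 - 2*u**2*v - u*v**2.
The quadratic part v**2 is a perfect square, so there is a single (double) tangent line v = 0, i.e. y = -1. Restricting the cubic part to that line (v = 0) leaves u**3 ≠ 0, so f is not divisible by v and the branch is v² ≈ -u**3 to lowest order — this is a cusp.
Classification: cusp.


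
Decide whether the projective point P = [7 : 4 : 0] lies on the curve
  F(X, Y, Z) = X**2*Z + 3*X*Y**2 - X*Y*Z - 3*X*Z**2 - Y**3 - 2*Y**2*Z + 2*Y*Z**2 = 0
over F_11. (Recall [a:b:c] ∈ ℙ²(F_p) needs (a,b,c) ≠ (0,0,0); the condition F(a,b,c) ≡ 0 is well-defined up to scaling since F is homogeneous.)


F(7,4,0) ≡ 8 (mod 11); P is NOT on the curve.

Evaluate F(7, 4, 0) term-by-term (mod 11).
  X**2*Z ↦ 1·49·1·0 = 0
  3*X*Y**2 ↦ 3·7·16·1 = 336
  -X*Y*Z ↦ -1·7·4·0 = 0
  -3*X*Z**2 ↦ -3·7·1·0 = 0
  -Y**3 ↦ -1·1·64·1 = -64
  -2*Y**2*Z ↦ -2·1·16·0 = 0
  2*Y*Z**2 ↦ 2·1·4·0 = 0
Sum: F(7, 4, 0) = (0) + (336) + (0) + (0) + (-64) + (0) + (0) = 272.
Reducing mod 11: 272 ≡ 8 (mod 11).
Since F(a, b, c) ≡ 8 ≠ 0 (mod 11), P does NOT lie on the curve.


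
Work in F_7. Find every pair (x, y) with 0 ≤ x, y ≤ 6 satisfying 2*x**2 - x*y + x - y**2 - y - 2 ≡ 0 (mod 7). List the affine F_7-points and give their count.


Affine F_7-points: {(0, 3), (1, 2), (1, 3), (3, 1), (3, 2), (4, 1)}; count = 6.

For each of the 49 pairs (x, y) ∈ F_7², evaluate f(x, y) mod 7. Record the zeros.
  x = 0: [0↦5, 1↦3, 2↦6, 3↦0, 4↦6, 5↦3, 6↦5]  zeros at y ∈ {3}
  x = 1: [0↦1, 1↦5, 2↦0, 3↦0, 4↦5, 5↦1, 6↦2]  zeros at y ∈ {2, 3}
  x = 2: [0↦1, 1↦4, 2↦5, 3↦4, 4↦1, 5↦3, 6↦3]  zeros at y ∈ ∅
  x = 3: [0↦5, 1↦0, 2↦0, 3↦5, 4↦1, 5↦2, 6↦1]  zeros at y ∈ {1, 2}
  x = 4: [0↦6, 1↦0, 2↦6, 3↦3, 4↦5, 5↦5, 6↦3]  zeros at y ∈ {1}
  x = 5: [0↦4, 1↦4, 2↦2, 3↦5, 4↦6, 5↦5, 6↦2]  zeros at y ∈ ∅
  x = 6: [0↦6, 1↦5, 2↦2, 3↦4, 4↦4, 5↦2, 6↦5]  zeros at y ∈ ∅
Collecting zeros: affine points = {(0, 3), (1, 2), (1, 3), (3, 1), (3, 2), (4, 1)}.
Total count |C(F_7)_aff| = 6.


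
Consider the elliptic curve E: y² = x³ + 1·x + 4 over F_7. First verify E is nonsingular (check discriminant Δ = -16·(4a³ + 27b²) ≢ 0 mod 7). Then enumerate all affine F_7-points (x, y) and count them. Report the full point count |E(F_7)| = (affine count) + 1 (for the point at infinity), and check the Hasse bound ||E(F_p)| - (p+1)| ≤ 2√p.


Affine points = {(0, 2), (0, 5), (2, 0), (4, 3), (4, 4), (5, 1), (5, 6), (6, 3), (6, 4)}; affine count = 9; |E(F_7)| = 10.

Discriminant check: Δ ∝ 4a³ + 27b² = 4·1³ + 27·4² = 4·1 + 27·16 ≡ 2 (mod 7). Nonzero ⇒ E is nonsingular.
For each x ∈ F_7, compute rhs = x³ + 1·x + 4 mod 7, then count y ∈ F_7 with y² ≡ rhs.
  x = 0: rhs = 4, matching y values: 2, 5 (2 points).
  x = 1: rhs = 6, matching y values: none (0 points).
  x = 2: rhs = 0, matching y values: 0 (1 points).
  x = 3: rhs = 6, matching y values: none (0 points).
  x = 4: rhs = 2, matching y values: 3, 4 (2 points).
  x = 5: rhs = 1, matching y values: 1, 6 (2 points).
  x = 6: rhs = 2, matching y values: 3, 4 (2 points).
Total affine count: 9.
Full point count |E(F_7)| = 9 + 1 = 10.
Hasse bound: |10 − (7+1)| = |2| = 2 ≤ 2√7 ≈ 5.2915 ✓.


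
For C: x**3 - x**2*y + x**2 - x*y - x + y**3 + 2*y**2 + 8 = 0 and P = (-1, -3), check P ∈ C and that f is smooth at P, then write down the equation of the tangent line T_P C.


Tangent line at P: -3*x + 15*y + 42 = 0.

Step 1: f(-1, -3) = 0, so P lies on C.
Step 2: partial derivatives
  f_x(x, y) = 3*x**2 - 2*x*y + 2*x - y - 1, f_y(x, y) = -x**2 - x + 3*y**2 + 4*y.
  f_x(P) = -3, f_y(P) = 15 (gradient nonzero, so P is smooth).
Step 3: tangent line at P: -3·(x − -1) + 15·(y − -3) = 0.
Expanding: -3*x + 15*y + 42 = 0.


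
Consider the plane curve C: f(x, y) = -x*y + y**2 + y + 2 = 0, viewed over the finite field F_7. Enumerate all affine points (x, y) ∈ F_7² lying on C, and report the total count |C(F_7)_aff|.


Affine F_7-points: {(0, 3), (2, 4), (4, 1), (4, 2), (5, 5), (5, 6)}; count = 6.

For each of the 49 pairs (x, y) ∈ F_7², evaluate f(x, y) mod 7. Record the zeros.
  x = 0: [0↦2, 1↦4, 2↦1, 3↦0, 4↦1, 5↦4, 6↦2]  zeros at y ∈ {3}
  x = 1: [0↦2, 1↦3, 2↦6, 3↦4, 4↦4, 5↦6, 6↦3]  zeros at y ∈ ∅
  x = 2: [0↦2, 1↦2, 2↦4, 3↦1, 4↦0, 5↦1, 6↦4]  zeros at y ∈ {4}
  x = 3: [0↦2, 1↦1, 2↦2, 3↦5, 4↦3, 5↦3, 6↦5]  zeros at y ∈ ∅
  x = 4: [0↦2, 1↦0, 2↦0, 3↦2, 4↦6, 5↦5, 6↦6]  zeros at y ∈ {1, 2}
  x = 5: [0↦2, 1↦6, 2↦5, 3↦6, 4↦2, 5↦0, 6↦0]  zeros at y ∈ {5, 6}
  x = 6: [0↦2, 1↦5, 2↦3, 3↦3, 4↦5, 5↦2, 6↦1]  zeros at y ∈ ∅
Collecting zeros: affine points = {(0, 3), (2, 4), (4, 1), (4, 2), (5, 5), (5, 6)}.
Total count |C(F_7)_aff| = 6.


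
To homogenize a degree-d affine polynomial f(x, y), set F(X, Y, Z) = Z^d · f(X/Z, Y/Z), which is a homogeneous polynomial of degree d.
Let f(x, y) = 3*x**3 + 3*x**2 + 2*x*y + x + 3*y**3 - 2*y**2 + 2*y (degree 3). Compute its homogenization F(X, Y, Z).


F(X, Y, Z) = 3*X**3 + 3*X**2*Z + 2*X*Y*Z + X*Z**2 + 3*Y**3 - 2*Y**2*Z + 2*Y*Z**2

deg(f) = 3.
Substitute x = X/Z, y = Y/Z into f, then multiply by Z^3.
  monomial 3·x^3·y^0 ↦ 3·X^3·Y^0·Z^0.
  monomial 3·x^2·y^0 ↦ 3·X^2·Y^0·Z^1.
  monomial 2·x^1·y^1 ↦ 2·X^1·Y^1·Z^1.
  monomial 1·x^1·y^0 ↦ 1·X^1·Y^0·Z^2.
  monomial 3·x^0·y^3 ↦ 3·X^0·Y^3·Z^0.
  monomial -2·x^0·y^2 ↦ -2·X^0·Y^2·Z^1.
  monomial 2·x^0·y^1 ↦ 2·X^0·Y^1·Z^2.
Collecting: F(X, Y, Z) = 3*X**3 + 3*X**2*Z + 2*X*Y*Z + X*Z**2 + 3*Y**3 - 2*Y**2*Z + 2*Y*Z**2.


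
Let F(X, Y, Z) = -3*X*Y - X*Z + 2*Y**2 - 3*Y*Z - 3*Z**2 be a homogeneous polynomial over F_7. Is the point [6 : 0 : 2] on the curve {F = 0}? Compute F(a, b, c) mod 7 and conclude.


F(6,0,2) ≡ 4 (mod 7); P is NOT on the curve.

Evaluate F(6, 0, 2) term-by-term (mod 7).
  -3*X*Y ↦ -3·6·0·1 = 0
  -X*Z ↦ -1·6·1·2 = -12
  2*Y**2 ↦ 2·1·0·1 = 0
  -3*Y*Z ↦ -3·1·0·2 = 0
  -3*Z**2 ↦ -3·1·1·4 = -12
Sum: F(6, 0, 2) = (0) + (-12) + (0) + (0) + (-12) = -24.
Reducing mod 7: -24 ≡ 4 (mod 7).
Since F(a, b, c) ≡ 4 ≠ 0 (mod 7), P does NOT lie on the curve.


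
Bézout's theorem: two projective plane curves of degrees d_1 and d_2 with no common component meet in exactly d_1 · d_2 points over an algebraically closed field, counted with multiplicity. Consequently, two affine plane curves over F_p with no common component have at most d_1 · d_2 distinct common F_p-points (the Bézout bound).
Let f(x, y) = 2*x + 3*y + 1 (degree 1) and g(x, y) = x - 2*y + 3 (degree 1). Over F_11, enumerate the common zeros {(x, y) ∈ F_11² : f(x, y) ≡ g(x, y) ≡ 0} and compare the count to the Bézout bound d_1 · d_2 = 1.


Common zeros: {(0, 7)}; count = 1; Bézout bound = 1.

deg(f) = 1, deg(g) = 1, so Bézout bound = 1.
Scan x ∈ F_11. For each x, list the y ∈ F_11 with f(x, y) ≡ 0 and those with g(x, y) ≡ 0 (mod 11); the common zeros in that column are the intersection.
  x = 0: f ≡ 0 at y ∈ {7}; g ≡ 0 at y ∈ {7}; common: {7}.
  x = 1: f ≡ 0 at y ∈ {10}; g ≡ 0 at y ∈ {2}; common: ∅.
  x = 2: f ≡ 0 at y ∈ {2}; g ≡ 0 at y ∈ {8}; common: ∅.
  x = 3: f ≡ 0 at y ∈ {5}; g ≡ 0 at y ∈ {3}; common: ∅.
  x = 4: f ≡ 0 at y ∈ {8}; g ≡ 0 at y ∈ {9}; common: ∅.
  x = 5: f ≡ 0 at y ∈ {0}; g ≡ 0 at y ∈ {4}; common: ∅.
  x = 6: f ≡ 0 at y ∈ {3}; g ≡ 0 at y ∈ {10}; common: ∅.
  x = 7: f ≡ 0 at y ∈ {6}; g ≡ 0 at y ∈ {5}; common: ∅.
  x = 8: f ≡ 0 at y ∈ {9}; g ≡ 0 at y ∈ {0}; common: ∅.
  x = 9: f ≡ 0 at y ∈ {1}; g ≡ 0 at y ∈ {6}; common: ∅.
  x = 10: f ≡ 0 at y ∈ {4}; g ≡ 0 at y ∈ {1}; common: ∅.
Collecting: common zeros = {(0, 7)}, so the count is 1.
Comparison with the Bézout bound: 1 ≤ 1 = deg(f)·deg(g), as expected for curves with no common component (the bound is attained).


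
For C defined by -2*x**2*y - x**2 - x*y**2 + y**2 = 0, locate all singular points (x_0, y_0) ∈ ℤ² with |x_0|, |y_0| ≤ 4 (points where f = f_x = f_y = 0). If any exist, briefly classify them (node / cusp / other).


Singular points: {(0, 0)}; classification: node.

Compute partial derivatives:
  f_x = -4*x*y - 2*x - y**2.
  f_y = -2*x**2 - 2*x*y + 2*y.
Scan x_0 ∈ {−4, ..., 4}. For each x_0, f_y(x_0, y) is a polynomial in y; find its integer roots y ∈ {−4, ..., 4}, then test f_x and f at those candidates.
  x = -4: f_y(-4, y) = 10*y - 32; no integer root y with |y| ≤ 4.
  x = -3: f_y(-3, y) = 8*y - 18; no integer root y with |y| ≤ 4.
  x = -2: f_y(-2, y) = 6*y - 8; no integer root y with |y| ≤ 4.
  x = -1: f_y(-1, y) = 4*y - 2; no integer root y with |y| ≤ 4.
  x = 0: f_y(0, y) = 2*y; vanishes at y ∈ {0}. (0, 0): f_x = 0, f = 0 — SINGULAR.
  x = 1: f_y(1, y) = -2; no integer root y with |y| ≤ 4.
  x = 2: f_y(2, y) = -2*y - 8; vanishes at y ∈ {-4}. (2, -4): f_x = 12 ≠ 0.
  x = 3: f_y(3, y) = -4*y - 18; no integer root y with |y| ≤ 4.
  x = 4: f_y(4, y) = -6*y - 32; no integer root y with |y| ≤ 4.
Only singular point on the grid: (0, 0).
Classify: substitute x = 0 + u, y = 0 + v and expand: f = -2*u**2*v - u**2 - u*v**2 + v**2.
No constant or linear terms (consistent with a singular point). Quadratic part: -u**2 + v**2. Cubic part: -2*u**2*v - u*v**2.
The quadratic part v**2 - u**2 = (v − u)(v + u) splits into two distinct linear factors, so there are two distinct tangent lines y − 0 = ±(x − 0) — this is a node (ordinary double point).
Classification: node.


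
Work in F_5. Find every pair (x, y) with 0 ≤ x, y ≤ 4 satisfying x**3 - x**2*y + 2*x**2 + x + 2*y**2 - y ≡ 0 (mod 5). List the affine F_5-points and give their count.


Affine F_5-points: {(0, 0), (0, 3), (2, 1), (2, 4), (3, 1), (3, 4), (4, 0), (4, 1)}; count = 8.

For each of the 25 pairs (x, y) ∈ F_5², evaluate f(x, y) mod 5. Record the zeros.
  x = 0: [0↦0, 1↦1, 2↦1, 3↦0, 4↦3]  zeros at y ∈ {0, 3}
  x = 1: [0↦4, 1↦4, 2↦3, 3↦1, 4↦3]  zeros at y ∈ ∅
  x = 2: [0↦3, 1↦0, 2↦1, 3↦1, 4↦0]  zeros at y ∈ {1, 4}
  x = 3: [0↦3, 1↦0, 2↦1, 3↦1, 4↦0]  zeros at y ∈ {1, 4}
  x = 4: [0↦0, 1↦0, 2↦4, 3↦2, 4↦4]  zeros at y ∈ {0, 1}
Collecting zeros: affine points = {(0, 0), (0, 3), (2, 1), (2, 4), (3, 1), (3, 4), (4, 0), (4, 1)}.
Total count |C(F_5)_aff| = 8.


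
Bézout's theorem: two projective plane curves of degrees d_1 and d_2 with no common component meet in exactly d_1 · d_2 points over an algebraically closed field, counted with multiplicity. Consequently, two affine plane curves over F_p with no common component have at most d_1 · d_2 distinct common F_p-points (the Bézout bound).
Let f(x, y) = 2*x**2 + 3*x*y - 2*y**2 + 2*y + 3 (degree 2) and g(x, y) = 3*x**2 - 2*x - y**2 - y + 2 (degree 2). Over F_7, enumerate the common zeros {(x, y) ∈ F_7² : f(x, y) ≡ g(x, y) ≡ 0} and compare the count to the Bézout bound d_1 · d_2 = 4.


Common zeros: {(4, 0)}; count = 1; Bézout bound = 4.

deg(f) = 2, deg(g) = 2, so Bézout bound = 4.
Scan x ∈ F_7. For each x, list the y ∈ F_7 with f(x, y) ≡ 0 and those with g(x, y) ≡ 0 (mod 7); the common zeros in that column are the intersection.
  x = 0: f ≡ 0 at y ∈ {4}; g ≡ 0 at y ∈ {1, 5}; common: ∅.
  x = 1: f ≡ 0 at y ∈ {2, 4}; g ≡ 0 at y ∈ ∅; common: ∅.
  x = 2: f ≡ 0 at y ∈ ∅; g ≡ 0 at y ∈ ∅; common: ∅.
  x = 3: f ≡ 0 at y ∈ {0, 2}; g ≡ 0 at y ∈ {1, 5}; common: ∅.
  x = 4: f ≡ 0 at y ∈ {0}; g ≡ 0 at y ∈ {0, 6}; common: {0}.
  x = 5: f ≡ 0 at y ∈ ∅; g ≡ 0 at y ∈ ∅; common: ∅.
  x = 6: f ≡ 0 at y ∈ ∅; g ≡ 0 at y ∈ {0, 6}; common: ∅.
Collecting: common zeros = {(4, 0)}, so the count is 1.
Comparison with the Bézout bound: 1 ≤ 4 = deg(f)·deg(g), as expected for curves with no common component (the affine F_7-count falls short of the bound because intersections may lie at infinity, over extension fields, or carry multiplicity).


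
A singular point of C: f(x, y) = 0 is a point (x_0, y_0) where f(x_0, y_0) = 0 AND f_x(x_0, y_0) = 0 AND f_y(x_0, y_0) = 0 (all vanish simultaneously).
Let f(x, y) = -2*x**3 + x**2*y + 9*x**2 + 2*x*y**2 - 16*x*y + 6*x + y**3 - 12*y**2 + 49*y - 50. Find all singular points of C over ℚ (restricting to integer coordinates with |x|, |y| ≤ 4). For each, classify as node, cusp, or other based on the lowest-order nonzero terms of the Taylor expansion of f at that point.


Singular points: {(2, 3)}; classification: cusp.

Compute partial derivatives:
  f_x = -6*x**2 + 2*x*y + 18*x + 2*y**2 - 16*y + 6.
  f_y = x**2 + 4*x*y - 16*x + 3*y**2 - 24*y + 49.
Scan x_0 ∈ {−4, ..., 4}. For each x_0, f_y(x_0, y) is a polynomial in y; find its integer roots y ∈ {−4, ..., 4}, then test f_x and f at those candidates.
  x = -4: f_y(-4, y) = 3*y**2 - 40*y + 129; no integer root y with |y| ≤ 4.
  x = -3: f_y(-3, y) = 3*y**2 - 36*y + 106; no integer root y with |y| ≤ 4.
  x = -2: f_y(-2, y) = 3*y**2 - 32*y + 85; no integer root y with |y| ≤ 4.
  x = -1: f_y(-1, y) = 3*y**2 - 28*y + 66; no integer root y with |y| ≤ 4.
  x = 0: f_y(0, y) = 3*y**2 - 24*y + 49; no integer root y with |y| ≤ 4.
  x = 1: f_y(1, y) = 3*y**2 - 20*y + 34; no integer root y with |y| ≤ 4.
  x = 2: f_y(2, y) = 3*y**2 - 16*y + 21; vanishes at y ∈ {3}. (2, 3): f_x = 0, f = 0 — SINGULAR.
  x = 3: f_y(3, y) = 3*y**2 - 12*y + 10; no integer root y with |y| ≤ 4.
  x = 4: f_y(4, y) = 3*y**2 - 8*y + 1; no integer root y with |y| ≤ 4.
Only singular point on the grid: (2, 3).
Classify: substitute x = 2 + u, y = 3 + v and expand: f = -2*u**3 + u**2*v + 2*u*v**2 + v**3 + v**2.
No constant or linear terms (consistent with a singular point). Quadratic part: v**2. Cubic part: -2*u**3 + u**2*v + 2*u*v**2 + v**3.
The quadratic part v**2 is a perfect square, so there is a single (double) tangent line v = 0, i.e. y = 3. Restricting the cubic part to that line (v = 0) leaves -2*u**3 ≠ 0, so f is not divisible by v and the branch is v² ≈ 2*u**3 to lowest order — this is a cusp.
Classification: cusp.


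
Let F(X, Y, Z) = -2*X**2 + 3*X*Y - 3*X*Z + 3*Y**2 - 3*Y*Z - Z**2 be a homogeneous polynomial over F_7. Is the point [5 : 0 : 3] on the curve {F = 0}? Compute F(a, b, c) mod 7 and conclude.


F(5,0,3) ≡ 1 (mod 7); P is NOT on the curve.

Evaluate F(5, 0, 3) term-by-term (mod 7).
  -2*X**2 ↦ -2·25·1·1 = -50
  3*X*Y ↦ 3·5·0·1 = 0
  -3*X*Z ↦ -3·5·1·3 = -45
  3*Y**2 ↦ 3·1·0·1 = 0
  -3*Y*Z ↦ -3·1·0·3 = 0
  -Z**2 ↦ -1·1·1·9 = -9
Sum: F(5, 0, 3) = (-50) + (0) + (-45) + (0) + (0) + (-9) = -104.
Reducing mod 7: -104 ≡ 1 (mod 7).
Since F(a, b, c) ≡ 1 ≠ 0 (mod 7), P does NOT lie on the curve.


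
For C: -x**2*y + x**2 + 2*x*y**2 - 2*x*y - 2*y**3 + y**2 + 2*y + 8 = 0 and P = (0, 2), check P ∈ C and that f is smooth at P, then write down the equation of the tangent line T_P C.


Tangent line at P: 4*x - 18*y + 36 = 0.

Step 1: f(0, 2) = 0, so P lies on C.
Step 2: partial derivatives
  f_x(x, y) = -2*x*y + 2*x + 2*y**2 - 2*y, f_y(x, y) = -x**2 + 4*x*y - 2*x - 6*y**2 + 2*y + 2.
  f_x(P) = 4, f_y(P) = -18 (gradient nonzero, so P is smooth).
Step 3: tangent line at P: 4·(x − 0) + -18·(y − 2) = 0.
Expanding: 4*x - 18*y + 36 = 0.


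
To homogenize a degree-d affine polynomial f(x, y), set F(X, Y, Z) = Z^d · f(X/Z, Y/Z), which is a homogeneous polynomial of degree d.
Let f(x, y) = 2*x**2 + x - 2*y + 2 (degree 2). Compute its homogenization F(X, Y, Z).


F(X, Y, Z) = 2*X**2 + X*Z - 2*Y*Z + 2*Z**2

deg(f) = 2.
Substitute x = X/Z, y = Y/Z into f, then multiply by Z^2.
  monomial 2·x^2·y^0 ↦ 2·X^2·Y^0·Z^0.
  monomial 1·x^1·y^0 ↦ 1·X^1·Y^0·Z^1.
  monomial -2·x^0·y^1 ↦ -2·X^0·Y^1·Z^1.
  monomial 2·x^0·y^0 ↦ 2·X^0·Y^0·Z^2.
Collecting: F(X, Y, Z) = 2*X**2 + X*Z - 2*Y*Z + 2*Z**2.


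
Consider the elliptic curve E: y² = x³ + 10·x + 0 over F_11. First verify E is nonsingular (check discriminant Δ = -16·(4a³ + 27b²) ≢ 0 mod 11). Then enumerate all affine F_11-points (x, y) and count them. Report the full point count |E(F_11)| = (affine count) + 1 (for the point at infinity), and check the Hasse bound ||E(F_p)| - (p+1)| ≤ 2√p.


Affine points = {(0, 0), (1, 0), (4, 4), (4, 7), (6, 1), (6, 10), (8, 3), (8, 8), (9, 4), (9, 7), (10, 0)}; affine count = 11; |E(F_11)| = 12.

Discriminant check: Δ ∝ 4a³ + 27b² = 4·10³ + 27·0² = 4·1000 + 27·0 ≡ 7 (mod 11). Nonzero ⇒ E is nonsingular.
For each x ∈ F_11, compute rhs = x³ + 10·x + 0 mod 11, then count y ∈ F_11 with y² ≡ rhs.
  x = 0: rhs = 0, matching y values: 0 (1 points).
  x = 1: rhs = 0, matching y values: 0 (1 points).
  x = 2: rhs = 6, matching y values: none (0 points).
  x = 3: rhs = 2, matching y values: none (0 points).
  x = 4: rhs = 5, matching y values: 4, 7 (2 points).
  x = 5: rhs = 10, matching y values: none (0 points).
  x = 6: rhs = 1, matching y values: 1, 10 (2 points).
  x = 7: rhs = 6, matching y values: none (0 points).
  x = 8: rhs = 9, matching y values: 3, 8 (2 points).
  x = 9: rhs = 5, matching y values: 4, 7 (2 points).
  x = 10: rhs = 0, matching y values: 0 (1 points).
Total affine count: 11.
Full point count |E(F_11)| = 11 + 1 = 12.
Hasse bound: |12 − (11+1)| = |0| = 0 ≤ 2√11 ≈ 6.6332 ✓.


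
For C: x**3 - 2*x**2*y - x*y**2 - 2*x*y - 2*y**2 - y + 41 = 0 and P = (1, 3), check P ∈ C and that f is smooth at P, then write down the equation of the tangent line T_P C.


Tangent line at P: -24*x - 23*y + 93 = 0.

Step 1: f(1, 3) = 0, so P lies on C.
Step 2: partial derivatives
  f_x(x, y) = 3*x**2 - 4*x*y - y**2 - 2*y, f_y(x, y) = -2*x**2 - 2*x*y - 2*x - 4*y - 1.
  f_x(P) = -24, f_y(P) = -23 (gradient nonzero, so P is smooth).
Step 3: tangent line at P: -24·(x − 1) + -23·(y − 3) = 0.
Expanding: -24*x - 23*y + 93 = 0.


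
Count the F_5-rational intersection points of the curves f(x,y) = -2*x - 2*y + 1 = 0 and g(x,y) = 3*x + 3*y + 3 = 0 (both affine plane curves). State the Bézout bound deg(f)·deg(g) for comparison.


Common zeros: ∅; count = 0; Bézout bound = 1.

deg(f) = 1, deg(g) = 1, so Bézout bound = 1.
Scan x ∈ F_5. For each x, list the y ∈ F_5 with f(x, y) ≡ 0 and those with g(x, y) ≡ 0 (mod 5); the common zeros in that column are the intersection.
  x = 0: f ≡ 0 at y ∈ {3}; g ≡ 0 at y ∈ {4}; common: ∅.
  x = 1: f ≡ 0 at y ∈ {2}; g ≡ 0 at y ∈ {3}; common: ∅.
  x = 2: f ≡ 0 at y ∈ {1}; g ≡ 0 at y ∈ {2}; common: ∅.
  x = 3: f ≡ 0 at y ∈ {0}; g ≡ 0 at y ∈ {1}; common: ∅.
  x = 4: f ≡ 0 at y ∈ {4}; g ≡ 0 at y ∈ {0}; common: ∅.
Collecting: common zeros = ∅, so the count is 0.
Comparison with the Bézout bound: 0 ≤ 1 = deg(f)·deg(g), as expected for curves with no common component (the affine F_5-count falls short of the bound because intersections may lie at infinity, over extension fields, or carry multiplicity).


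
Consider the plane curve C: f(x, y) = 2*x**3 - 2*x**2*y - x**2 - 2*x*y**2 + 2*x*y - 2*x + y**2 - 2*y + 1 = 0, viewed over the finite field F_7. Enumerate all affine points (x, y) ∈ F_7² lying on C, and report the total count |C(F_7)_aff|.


Affine F_7-points: {(0, 1), (1, 0), (1, 5), (2, 1), (2, 4), (3, 1), (3, 6), (4, 0), (6, 0), (6, 2)}; count = 10.

For each of the 49 pairs (x, y) ∈ F_7², evaluate f(x, y) mod 7. Record the zeros.
  x = 0: [0↦1, 1↦0, 2↦1, 3↦4, 4↦2, 5↦2, 6↦4]  zeros at y ∈ {1}
  x = 1: [0↦0, 1↦4, 2↦6, 3↦6, 4↦4, 5↦0, 6↦1]  zeros at y ∈ {0, 5}
  x = 2: [0↦2, 1↦0, 2↦6, 3↦6, 4↦0, 5↦2, 6↦5]  zeros at y ∈ {1, 4}
  x = 3: [0↦5, 1↦0, 2↦6, 3↦2, 4↦2, 5↦6, 6↦0]  zeros at y ∈ {1, 6}
  x = 4: [0↦0, 1↦2, 2↦4, 3↦6, 4↦1, 5↦3, 6↦5]  zeros at y ∈ {0}
  x = 5: [0↦6, 1↦4, 2↦5, 3↦2, 4↦2, 5↦5, 6↦4]  zeros at y ∈ ∅
  x = 6: [0↦0, 1↦4, 2↦0, 3↦2, 4↦3, 5↦3, 6↦2]  zeros at y ∈ {0, 2}
Collecting zeros: affine points = {(0, 1), (1, 0), (1, 5), (2, 1), (2, 4), (3, 1), (3, 6), (4, 0), (6, 0), (6, 2)}.
Total count |C(F_7)_aff| = 10.
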